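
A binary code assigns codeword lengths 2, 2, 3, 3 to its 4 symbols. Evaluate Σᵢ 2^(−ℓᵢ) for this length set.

With common denominator 2^3 = 8: Σ 2^(−ℓᵢ) = 2/8 + 2/8 + 1/8 + 1/8 = 6/8 = 0.75.

0.75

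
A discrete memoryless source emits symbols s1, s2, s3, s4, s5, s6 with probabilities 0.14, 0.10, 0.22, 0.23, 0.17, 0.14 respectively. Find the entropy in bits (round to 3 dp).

2.529 bits

H = −Σ pᵢ log₂ pᵢ.
−0.14·log₂(0.14) = 0.3971
−0.10·log₂(0.10) = 0.3322
−0.22·log₂(0.22) = 0.4806
−0.23·log₂(0.23) = 0.4877
−0.17·log₂(0.17) = 0.4346
−0.14·log₂(0.14) = 0.3971
Sum ≈ 2.5292 → 2.529 bits.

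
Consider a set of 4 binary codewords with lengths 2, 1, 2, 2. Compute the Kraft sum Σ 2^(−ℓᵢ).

1.25

With common denominator 2^2 = 4: Σ 2^(−ℓᵢ) = 1/4 + 2/4 + 1/4 + 1/4 = 5/4 = 1.25.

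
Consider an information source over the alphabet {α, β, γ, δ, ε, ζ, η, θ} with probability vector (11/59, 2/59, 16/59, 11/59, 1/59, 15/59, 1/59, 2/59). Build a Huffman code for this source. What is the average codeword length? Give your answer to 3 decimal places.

2.492 bits/symbol

Repeatedly combine the two least-probable nodes; the expected code length is the sum of the merged weights.
merge 1/59 + 1/59 → 2/59
merge 2/59 + 2/59 → 4/59
merge 2/59 + 4/59 → 6/59
merge 6/59 + 11/59 → 17/59
merge 11/59 + 15/59 → 26/59
merge 16/59 + 17/59 → 33/59
merge 26/59 + 33/59 → 1
L = 2/59 + 4/59 + 6/59 + 17/59 + 26/59 + 33/59 + 1 = 147/59 ≈ 2.492 bits/symbol.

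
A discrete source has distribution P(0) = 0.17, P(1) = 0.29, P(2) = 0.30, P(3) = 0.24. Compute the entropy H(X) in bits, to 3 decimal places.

H = −Σ pᵢ log₂ pᵢ.
−0.17·log₂(0.17) = 0.4346
−0.29·log₂(0.29) = 0.5179
−0.30·log₂(0.30) = 0.5211
−0.24·log₂(0.24) = 0.4941
Sum ≈ 1.9677 → 1.968 bits.

1.968 bits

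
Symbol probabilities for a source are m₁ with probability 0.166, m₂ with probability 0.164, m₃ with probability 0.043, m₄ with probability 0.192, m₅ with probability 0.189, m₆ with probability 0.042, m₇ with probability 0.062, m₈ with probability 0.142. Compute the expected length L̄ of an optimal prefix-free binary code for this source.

2.851 bits/symbol

Repeatedly combine the two least-probable nodes; the expected code length is the sum of the merged weights.
merge 21/500 + 43/1000 → 17/200
merge 31/500 + 17/200 → 147/1000
merge 71/500 + 147/1000 → 289/1000
merge 41/250 + 83/500 → 33/100
merge 189/1000 + 24/125 → 381/1000
merge 289/1000 + 33/100 → 619/1000
merge 381/1000 + 619/1000 → 1
L = 17/200 + 147/1000 + 289/1000 + 33/100 + 381/1000 + 619/1000 + 1 = 2851/1000 = 2.851 bits/symbol.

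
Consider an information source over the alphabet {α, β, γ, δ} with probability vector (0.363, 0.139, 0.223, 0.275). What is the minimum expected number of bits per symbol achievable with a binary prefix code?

1.999 bits/symbol

Repeatedly combine the two least-probable nodes; the expected code length is the sum of the merged weights.
merge 139/1000 + 223/1000 → 181/500
merge 11/40 + 181/500 → 637/1000
merge 363/1000 + 637/1000 → 1
L = 181/500 + 637/1000 + 1 = 1999/1000 = 1.999 bits/symbol.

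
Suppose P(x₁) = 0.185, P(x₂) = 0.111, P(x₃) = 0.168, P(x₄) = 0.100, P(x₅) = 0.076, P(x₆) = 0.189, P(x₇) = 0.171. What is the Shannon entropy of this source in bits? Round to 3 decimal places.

2.739 bits

H = −Σ pᵢ log₂ pᵢ.
−0.185·log₂(0.185) = 0.4504
−0.111·log₂(0.111) = 0.3520
−0.168·log₂(0.168) = 0.4323
−0.100·log₂(0.100) = 0.3322
−0.076·log₂(0.076) = 0.2826
−0.189·log₂(0.189) = 0.4543
−0.171·log₂(0.171) = 0.4357
Sum ≈ 2.7394 → 2.739 bits.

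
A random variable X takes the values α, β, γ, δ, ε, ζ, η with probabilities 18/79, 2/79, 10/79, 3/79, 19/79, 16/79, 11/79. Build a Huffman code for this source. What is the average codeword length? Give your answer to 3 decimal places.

2.582 bits/symbol

Repeatedly combine the two least-probable nodes; the expected code length is the sum of the merged weights.
merge 2/79 + 3/79 → 5/79
merge 5/79 + 10/79 → 15/79
merge 11/79 + 15/79 → 26/79
merge 16/79 + 18/79 → 34/79
merge 19/79 + 26/79 → 45/79
merge 34/79 + 45/79 → 1
L = 5/79 + 15/79 + 26/79 + 34/79 + 45/79 + 1 = 204/79 ≈ 2.582 bits/symbol.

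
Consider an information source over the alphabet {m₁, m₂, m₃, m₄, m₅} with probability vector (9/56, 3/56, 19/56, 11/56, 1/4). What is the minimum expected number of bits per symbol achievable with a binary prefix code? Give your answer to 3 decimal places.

Repeatedly combine the two least-probable nodes; the expected code length is the sum of the merged weights.
merge 3/56 + 9/56 → 3/14
merge 11/56 + 3/14 → 23/56
merge 1/4 + 19/56 → 33/56
merge 23/56 + 33/56 → 1
L = 3/14 + 23/56 + 33/56 + 1 = 31/14 ≈ 2.214 bits/symbol.

2.214 bits/symbol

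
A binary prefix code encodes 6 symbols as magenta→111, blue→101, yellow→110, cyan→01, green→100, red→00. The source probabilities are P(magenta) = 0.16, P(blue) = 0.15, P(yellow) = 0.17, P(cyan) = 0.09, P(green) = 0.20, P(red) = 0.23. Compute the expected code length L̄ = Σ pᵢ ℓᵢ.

2.68 bits/symbol

L̄ = Σ pᵢ·ℓᵢ = 0.16·3 + 0.15·3 + 0.17·3 + 0.09·2 + 0.20·3 + 0.23·2 = 2.68 bits/symbol.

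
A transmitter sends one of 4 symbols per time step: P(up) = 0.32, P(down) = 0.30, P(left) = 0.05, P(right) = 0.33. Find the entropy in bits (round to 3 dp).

1.791 bits

H = −Σ pᵢ log₂ pᵢ.
−0.32·log₂(0.32) = 0.5260
−0.30·log₂(0.30) = 0.5211
−0.05·log₂(0.05) = 0.2161
−0.33·log₂(0.33) = 0.5278
Sum ≈ 1.7910 → 1.791 bits.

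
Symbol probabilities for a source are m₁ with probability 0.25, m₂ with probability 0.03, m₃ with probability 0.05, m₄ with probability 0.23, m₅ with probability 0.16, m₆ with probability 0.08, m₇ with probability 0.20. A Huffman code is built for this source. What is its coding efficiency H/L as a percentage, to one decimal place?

Entropy H = −Σ p log₂ p ≈ 2.5344 bits.
Huffman merges: 3/100+1/20→2/25; 2/25+2/25→4/25; 4/25+4/25→8/25; 1/5+23/100→43/100; 1/4+8/25→57/100; 43/100+57/100→1. L = 64/25 ≈ 2.5600.
Efficiency = H/L = 2.5344/2.5600 = 99.0%.

99.0%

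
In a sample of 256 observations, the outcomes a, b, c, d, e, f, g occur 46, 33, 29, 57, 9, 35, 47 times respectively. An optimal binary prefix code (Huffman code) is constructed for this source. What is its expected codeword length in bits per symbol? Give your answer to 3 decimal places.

2.742 bits/symbol

Probabilities are the counts divided by 256.
Repeatedly combine the two least-probable nodes; the expected code length is the sum of the merged weights.
merge 9/256 + 29/256 → 19/128
merge 33/256 + 35/256 → 17/64
merge 19/128 + 23/128 → 21/64
merge 47/256 + 57/256 → 13/32
merge 17/64 + 21/64 → 19/32
merge 13/32 + 19/32 → 1
L = 19/128 + 17/64 + 21/64 + 13/32 + 19/32 + 1 = 351/128 ≈ 2.742 bits/symbol.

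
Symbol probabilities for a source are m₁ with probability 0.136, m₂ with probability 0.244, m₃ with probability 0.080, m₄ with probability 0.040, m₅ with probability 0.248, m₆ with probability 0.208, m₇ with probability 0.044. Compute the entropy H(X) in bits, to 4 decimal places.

2.5336 bits

H = −Σ pᵢ log₂ pᵢ.
−0.136·log₂(0.136) = 0.3915
−0.244·log₂(0.244) = 0.4966
−0.080·log₂(0.080) = 0.2915
−0.040·log₂(0.040) = 0.1858
−0.248·log₂(0.248) = 0.4989
−0.208·log₂(0.208) = 0.4712
−0.044·log₂(0.044) = 0.1983
Sum ≈ 2.5336 → 2.5336 bits.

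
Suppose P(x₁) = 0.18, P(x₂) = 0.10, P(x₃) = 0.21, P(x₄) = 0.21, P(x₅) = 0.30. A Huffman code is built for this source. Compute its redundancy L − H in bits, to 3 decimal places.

0.036 bits

Entropy H = −Σ p log₂ p ≈ 2.2442 bits.
Huffman merges: 1/10+9/50→7/25; 21/100+21/100→21/50; 7/25+3/10→29/50; 21/50+29/50→1. L = 57/25 ≈ 2.2800.
L − H = 2.2800 − 2.2442 = 0.036 bits.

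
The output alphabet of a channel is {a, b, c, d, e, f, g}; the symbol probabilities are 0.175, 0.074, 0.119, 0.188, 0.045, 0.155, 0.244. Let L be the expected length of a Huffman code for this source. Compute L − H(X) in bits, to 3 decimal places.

0.035 bits

Entropy H = −Σ p log₂ p ≈ 2.6515 bits.
Huffman merges: 9/200+37/500→119/1000; 119/1000+119/1000→119/500; 31/200+7/40→33/100; 47/250+119/500→213/500; 61/250+33/100→287/500; 213/500+287/500→1. L = 2687/1000 ≈ 2.6870.
L − H = 2.6870 − 2.6515 = 0.035 bits.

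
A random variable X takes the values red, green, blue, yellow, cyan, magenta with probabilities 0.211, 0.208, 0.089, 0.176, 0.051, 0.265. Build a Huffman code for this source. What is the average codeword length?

Repeatedly combine the two least-probable nodes; the expected code length is the sum of the merged weights.
merge 51/1000 + 89/1000 → 7/50
merge 7/50 + 22/125 → 79/250
merge 26/125 + 211/1000 → 419/1000
merge 53/200 + 79/250 → 581/1000
merge 419/1000 + 581/1000 → 1
L = 7/50 + 79/250 + 419/1000 + 581/1000 + 1 = 307/125 = 2.456 bits/symbol.

2.456 bits/symbol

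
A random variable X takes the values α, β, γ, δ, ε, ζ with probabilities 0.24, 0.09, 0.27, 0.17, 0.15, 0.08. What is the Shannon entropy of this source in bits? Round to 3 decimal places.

H = −Σ pᵢ log₂ pᵢ.
−0.24·log₂(0.24) = 0.4941
−0.09·log₂(0.09) = 0.3127
−0.27·log₂(0.27) = 0.5100
−0.17·log₂(0.17) = 0.4346
−0.15·log₂(0.15) = 0.4105
−0.08·log₂(0.08) = 0.2915
Sum ≈ 2.4535 → 2.453 bits.

2.453 bits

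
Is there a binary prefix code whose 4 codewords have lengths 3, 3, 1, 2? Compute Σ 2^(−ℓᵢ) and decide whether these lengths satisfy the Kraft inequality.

1; yes

With common denominator 2^3 = 8: Σ 2^(−ℓᵢ) = 1/8 + 1/8 + 4/8 + 2/8 = 8/8 = 1.
Kraft's inequality requires Σ ≤ 1; here Σ = 1 ≤ 1, so such a prefix code exists.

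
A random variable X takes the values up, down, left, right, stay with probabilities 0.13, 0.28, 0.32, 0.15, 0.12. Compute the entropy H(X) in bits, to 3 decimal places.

2.201 bits

H = −Σ pᵢ log₂ pᵢ.
−0.13·log₂(0.13) = 0.3826
−0.28·log₂(0.28) = 0.5142
−0.32·log₂(0.32) = 0.5260
−0.15·log₂(0.15) = 0.4105
−0.12·log₂(0.12) = 0.3671
Sum ≈ 2.2005 → 2.201 bits.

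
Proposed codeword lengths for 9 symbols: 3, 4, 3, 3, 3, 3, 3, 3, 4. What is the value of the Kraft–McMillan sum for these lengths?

With common denominator 2^4 = 16: Σ 2^(−ℓᵢ) = 2/16 + 1/16 + 2/16 + 2/16 + 2/16 + 2/16 + 2/16 + 2/16 + 1/16 = 16/16 = 1.

1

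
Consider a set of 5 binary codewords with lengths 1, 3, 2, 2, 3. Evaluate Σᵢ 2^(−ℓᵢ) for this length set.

1.25

With common denominator 2^3 = 8: Σ 2^(−ℓᵢ) = 4/8 + 1/8 + 2/8 + 2/8 + 1/8 = 10/8 = 1.25.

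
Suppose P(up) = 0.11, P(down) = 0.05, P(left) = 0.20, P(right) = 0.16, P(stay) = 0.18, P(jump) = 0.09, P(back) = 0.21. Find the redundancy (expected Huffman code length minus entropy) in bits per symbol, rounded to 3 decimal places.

Entropy H = −Σ p log₂ p ≈ 2.6846 bits.
Huffman merges: 1/20+9/100→7/50; 11/100+7/50→1/4; 4/25+9/50→17/50; 1/5+21/100→41/100; 1/4+17/50→59/100; 41/100+59/100→1. L = 273/100 ≈ 2.7300.
L − H = 2.7300 − 2.6846 = 0.045 bits.

0.045 bits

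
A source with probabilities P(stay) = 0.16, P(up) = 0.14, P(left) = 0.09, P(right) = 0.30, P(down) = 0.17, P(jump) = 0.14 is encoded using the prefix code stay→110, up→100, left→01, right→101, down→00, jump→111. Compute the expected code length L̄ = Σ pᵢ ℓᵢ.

L̄ = Σ pᵢ·ℓᵢ = 0.16·3 + 0.14·3 + 0.09·2 + 0.30·3 + 0.17·2 + 0.14·3 = 2.74 bits/symbol.

2.74 bits/symbol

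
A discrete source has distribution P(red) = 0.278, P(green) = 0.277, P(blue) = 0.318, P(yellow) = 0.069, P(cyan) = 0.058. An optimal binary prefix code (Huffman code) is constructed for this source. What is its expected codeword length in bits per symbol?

2.127 bits/symbol

Repeatedly combine the two least-probable nodes; the expected code length is the sum of the merged weights.
merge 29/500 + 69/1000 → 127/1000
merge 127/1000 + 277/1000 → 101/250
merge 139/500 + 159/500 → 149/250
merge 101/250 + 149/250 → 1
L = 127/1000 + 101/250 + 149/250 + 1 = 2127/1000 = 2.127 bits/symbol.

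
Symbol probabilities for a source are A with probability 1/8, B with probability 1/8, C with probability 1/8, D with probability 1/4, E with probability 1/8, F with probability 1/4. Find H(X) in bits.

2.5 bits

Each probability is a power of 1/2, so log₂(1/p) is an integer.
H = Σ p·log₂(1/p) = 1/8·3 + 1/8·3 + 1/8·3 + 1/4·2 + 1/8·3 + 1/4·2 = 2.5 bits.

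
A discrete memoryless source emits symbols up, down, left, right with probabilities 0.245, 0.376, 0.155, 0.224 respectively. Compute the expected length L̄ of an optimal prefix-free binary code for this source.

Repeatedly combine the two least-probable nodes; the expected code length is the sum of the merged weights.
merge 31/200 + 28/125 → 379/1000
merge 49/200 + 47/125 → 621/1000
merge 379/1000 + 621/1000 → 1
L = 379/1000 + 621/1000 + 1 = 2 bits/symbol.

2 bits/symbol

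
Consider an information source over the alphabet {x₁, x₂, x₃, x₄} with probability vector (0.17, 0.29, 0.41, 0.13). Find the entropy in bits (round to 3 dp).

1.863 bits

H = −Σ pᵢ log₂ pᵢ.
−0.17·log₂(0.17) = 0.4346
−0.29·log₂(0.29) = 0.5179
−0.41·log₂(0.41) = 0.5274
−0.13·log₂(0.13) = 0.3826
Sum ≈ 1.8625 → 1.863 bits.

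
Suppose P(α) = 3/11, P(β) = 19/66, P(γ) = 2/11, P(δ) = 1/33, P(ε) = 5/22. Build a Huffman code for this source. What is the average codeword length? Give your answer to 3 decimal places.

2.212 bits/symbol

Repeatedly combine the two least-probable nodes; the expected code length is the sum of the merged weights.
merge 1/33 + 2/11 → 7/33
merge 7/33 + 5/22 → 29/66
merge 3/11 + 19/66 → 37/66
merge 29/66 + 37/66 → 1
L = 7/33 + 29/66 + 37/66 + 1 = 73/33 ≈ 2.212 bits/symbol.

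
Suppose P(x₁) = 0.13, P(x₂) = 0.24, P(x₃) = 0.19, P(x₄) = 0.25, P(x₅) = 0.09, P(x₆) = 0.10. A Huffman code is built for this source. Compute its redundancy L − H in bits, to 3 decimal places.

Entropy H = −Σ p log₂ p ≈ 2.4769 bits.
Huffman merges: 9/100+1/10→19/100; 13/100+19/100→8/25; 19/100+6/25→43/100; 1/4+8/25→57/100; 43/100+57/100→1. L = 251/100 ≈ 2.5100.
L − H = 2.5100 − 2.4769 = 0.033 bits.

0.033 bits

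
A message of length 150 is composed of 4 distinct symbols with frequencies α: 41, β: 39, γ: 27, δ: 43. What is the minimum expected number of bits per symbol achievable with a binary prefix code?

2 bits/symbol

Probabilities are the counts divided by 150.
Repeatedly combine the two least-probable nodes; the expected code length is the sum of the merged weights.
merge 9/50 + 13/50 → 11/25
merge 41/150 + 43/150 → 14/25
merge 11/25 + 14/25 → 1
L = 11/25 + 14/25 + 1 = 2 bits/symbol.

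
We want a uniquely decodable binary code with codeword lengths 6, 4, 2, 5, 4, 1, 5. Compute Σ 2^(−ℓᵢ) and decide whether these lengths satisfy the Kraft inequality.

With common denominator 2^6 = 64: Σ 2^(−ℓᵢ) = 1/64 + 4/64 + 16/64 + 2/64 + 4/64 + 32/64 + 2/64 = 61/64 = 0.953125.
Kraft's inequality requires Σ ≤ 1; here Σ = 0.953125 ≤ 1, so such a prefix code exists.

0.953125; yes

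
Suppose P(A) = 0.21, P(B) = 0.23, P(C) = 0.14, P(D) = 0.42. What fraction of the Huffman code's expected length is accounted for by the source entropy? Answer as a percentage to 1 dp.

Entropy H = −Σ p log₂ p ≈ 1.8832 bits.
Huffman merges: 7/50+21/100→7/20; 23/100+7/20→29/50; 21/50+29/50→1. L = 193/100 ≈ 1.9300.
Efficiency = H/L = 1.8832/1.9300 = 97.6%.

97.6%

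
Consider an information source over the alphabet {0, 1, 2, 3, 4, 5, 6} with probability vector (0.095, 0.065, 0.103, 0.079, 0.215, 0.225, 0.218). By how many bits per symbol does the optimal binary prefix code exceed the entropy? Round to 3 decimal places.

0.038 bits

Entropy H = −Σ p log₂ p ≈ 2.6461 bits.
Huffman merges: 13/200+79/1000→18/125; 19/200+103/1000→99/500; 18/125+99/500→171/500; 43/200+109/500→433/1000; 9/40+171/500→567/1000; 433/1000+567/1000→1. L = 671/250 ≈ 2.6840.
L − H = 2.6840 − 2.6461 = 0.038 bits.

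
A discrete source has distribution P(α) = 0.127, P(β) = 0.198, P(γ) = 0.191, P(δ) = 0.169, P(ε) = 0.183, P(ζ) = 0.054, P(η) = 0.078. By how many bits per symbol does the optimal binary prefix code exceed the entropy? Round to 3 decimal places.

Entropy H = −Σ p log₂ p ≈ 2.6932 bits.
Huffman merges: 27/500+39/500→33/250; 127/1000+33/250→259/1000; 169/1000+183/1000→44/125; 191/1000+99/500→389/1000; 259/1000+44/125→611/1000; 389/1000+611/1000→1. L = 2743/1000 ≈ 2.7430.
L − H = 2.7430 − 2.6932 = 0.050 bits.

0.050 bits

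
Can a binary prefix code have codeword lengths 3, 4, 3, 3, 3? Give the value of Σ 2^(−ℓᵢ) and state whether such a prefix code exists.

0.5625; yes

With common denominator 2^4 = 16: Σ 2^(−ℓᵢ) = 2/16 + 1/16 + 2/16 + 2/16 + 2/16 = 9/16 = 0.5625.
Kraft's inequality requires Σ ≤ 1; here Σ = 0.5625 ≤ 1, so such a prefix code exists.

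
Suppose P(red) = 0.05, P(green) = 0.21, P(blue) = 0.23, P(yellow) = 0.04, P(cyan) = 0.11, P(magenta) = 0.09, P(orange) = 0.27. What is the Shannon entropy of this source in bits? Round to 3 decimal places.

H = −Σ pᵢ log₂ pᵢ.
−0.05·log₂(0.05) = 0.2161
−0.21·log₂(0.21) = 0.4728
−0.23·log₂(0.23) = 0.4877
−0.04·log₂(0.04) = 0.1858
−0.11·log₂(0.11) = 0.3503
−0.09·log₂(0.09) = 0.3127
−0.27·log₂(0.27) = 0.5100
Sum ≈ 2.5353 → 2.535 bits.

2.535 bits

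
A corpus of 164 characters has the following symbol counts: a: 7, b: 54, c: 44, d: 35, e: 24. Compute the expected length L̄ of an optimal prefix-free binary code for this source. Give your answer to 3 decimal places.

2.189 bits/symbol

Probabilities are the counts divided by 164.
Repeatedly combine the two least-probable nodes; the expected code length is the sum of the merged weights.
merge 7/164 + 6/41 → 31/164
merge 31/164 + 35/164 → 33/82
merge 11/41 + 27/82 → 49/82
merge 33/82 + 49/82 → 1
L = 31/164 + 33/82 + 49/82 + 1 = 359/164 ≈ 2.189 bits/symbol.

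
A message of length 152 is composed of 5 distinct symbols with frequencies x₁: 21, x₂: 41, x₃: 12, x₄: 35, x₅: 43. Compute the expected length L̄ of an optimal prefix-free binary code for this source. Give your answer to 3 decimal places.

Probabilities are the counts divided by 152.
Repeatedly combine the two least-probable nodes; the expected code length is the sum of the merged weights.
merge 3/38 + 21/152 → 33/152
merge 33/152 + 35/152 → 17/38
merge 41/152 + 43/152 → 21/38
merge 17/38 + 21/38 → 1
L = 33/152 + 17/38 + 21/38 + 1 = 337/152 ≈ 2.217 bits/symbol.

2.217 bits/symbol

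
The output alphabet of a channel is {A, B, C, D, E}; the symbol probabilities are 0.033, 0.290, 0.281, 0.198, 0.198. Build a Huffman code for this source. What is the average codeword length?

Repeatedly combine the two least-probable nodes; the expected code length is the sum of the merged weights.
merge 33/1000 + 99/500 → 231/1000
merge 99/500 + 231/1000 → 429/1000
merge 281/1000 + 29/100 → 571/1000
merge 429/1000 + 571/1000 → 1
L = 231/1000 + 429/1000 + 571/1000 + 1 = 2231/1000 = 2.231 bits/symbol.

2.231 bits/symbol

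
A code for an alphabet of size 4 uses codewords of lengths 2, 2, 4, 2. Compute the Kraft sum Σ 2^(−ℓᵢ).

0.8125

With common denominator 2^4 = 16: Σ 2^(−ℓᵢ) = 4/16 + 4/16 + 1/16 + 4/16 = 13/16 = 0.8125.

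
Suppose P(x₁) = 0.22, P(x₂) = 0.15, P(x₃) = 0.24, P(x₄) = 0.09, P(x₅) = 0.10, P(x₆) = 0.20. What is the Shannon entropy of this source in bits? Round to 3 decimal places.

2.494 bits

H = −Σ pᵢ log₂ pᵢ.
−0.22·log₂(0.22) = 0.4806
−0.15·log₂(0.15) = 0.4105
−0.24·log₂(0.24) = 0.4941
−0.09·log₂(0.09) = 0.3127
−0.10·log₂(0.10) = 0.3322
−0.20·log₂(0.20) = 0.4644
Sum ≈ 2.4945 → 2.494 bits.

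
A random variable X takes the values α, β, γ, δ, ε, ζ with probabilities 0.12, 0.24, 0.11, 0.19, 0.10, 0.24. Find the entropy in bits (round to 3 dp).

H = −Σ pᵢ log₂ pᵢ.
−0.12·log₂(0.12) = 0.3671
−0.24·log₂(0.24) = 0.4941
−0.11·log₂(0.11) = 0.3503
−0.19·log₂(0.19) = 0.4552
−0.10·log₂(0.10) = 0.3322
−0.24·log₂(0.24) = 0.4941
Sum ≈ 2.4930 → 2.493 bits.

2.493 bits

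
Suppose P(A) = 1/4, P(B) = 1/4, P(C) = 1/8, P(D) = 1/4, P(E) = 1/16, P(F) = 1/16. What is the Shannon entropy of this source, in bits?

Each probability is a power of 1/2, so log₂(1/p) is an integer.
H = Σ p·log₂(1/p) = 1/4·2 + 1/4·2 + 1/8·3 + 1/4·2 + 1/16·4 + 1/16·4 = 2.375 bits.

2.375 bits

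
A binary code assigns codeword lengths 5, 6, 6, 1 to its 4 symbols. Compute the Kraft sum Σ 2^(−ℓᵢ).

0.5625

With common denominator 2^6 = 64: Σ 2^(−ℓᵢ) = 2/64 + 1/64 + 1/64 + 32/64 = 36/64 = 0.5625.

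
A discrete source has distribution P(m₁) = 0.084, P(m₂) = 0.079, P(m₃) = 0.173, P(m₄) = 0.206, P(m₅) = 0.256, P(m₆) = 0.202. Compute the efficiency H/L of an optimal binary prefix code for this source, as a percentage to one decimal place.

Entropy H = −Σ p log₂ p ≈ 2.4663 bits.
Huffman merges: 79/1000+21/250→163/1000; 163/1000+173/1000→42/125; 101/500+103/500→51/125; 32/125+42/125→74/125; 51/125+74/125→1. L = 2499/1000 ≈ 2.4990.
Efficiency = H/L = 2.4663/2.4990 = 98.7%.

98.7%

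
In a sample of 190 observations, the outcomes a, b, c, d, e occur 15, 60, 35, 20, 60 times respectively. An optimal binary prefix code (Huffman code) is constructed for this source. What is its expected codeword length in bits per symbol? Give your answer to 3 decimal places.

2.184 bits/symbol

Probabilities are the counts divided by 190.
Repeatedly combine the two least-probable nodes; the expected code length is the sum of the merged weights.
merge 3/38 + 2/19 → 7/38
merge 7/38 + 7/38 → 7/19
merge 6/19 + 6/19 → 12/19
merge 7/19 + 12/19 → 1
L = 7/38 + 7/19 + 12/19 + 1 = 83/38 ≈ 2.184 bits/symbol.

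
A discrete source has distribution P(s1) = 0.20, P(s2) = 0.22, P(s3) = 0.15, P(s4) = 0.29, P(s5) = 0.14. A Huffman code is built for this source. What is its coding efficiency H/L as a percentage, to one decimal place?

Entropy H = −Σ p log₂ p ≈ 2.2705 bits.
Huffman merges: 7/50+3/20→29/100; 1/5+11/50→21/50; 29/100+29/100→29/50; 21/50+29/50→1. L = 229/100 ≈ 2.2900.
Efficiency = H/L = 2.2705/2.2900 = 99.1%.

99.1%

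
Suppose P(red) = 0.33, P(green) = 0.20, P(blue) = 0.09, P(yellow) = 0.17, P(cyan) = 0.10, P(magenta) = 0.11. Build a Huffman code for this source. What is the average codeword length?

Repeatedly combine the two least-probable nodes; the expected code length is the sum of the merged weights.
merge 9/100 + 1/10 → 19/100
merge 11/100 + 17/100 → 7/25
merge 19/100 + 1/5 → 39/100
merge 7/25 + 33/100 → 61/100
merge 39/100 + 61/100 → 1
L = 19/100 + 7/25 + 39/100 + 61/100 + 1 = 247/100 = 2.47 bits/symbol.

2.47 bits/symbol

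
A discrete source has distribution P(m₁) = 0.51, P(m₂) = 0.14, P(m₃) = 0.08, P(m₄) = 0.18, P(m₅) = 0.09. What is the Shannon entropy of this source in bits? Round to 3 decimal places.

1.942 bits

H = −Σ pᵢ log₂ pᵢ.
−0.51·log₂(0.51) = 0.4954
−0.14·log₂(0.14) = 0.3971
−0.08·log₂(0.08) = 0.2915
−0.18·log₂(0.18) = 0.4453
−0.09·log₂(0.09) = 0.3127
Sum ≈ 1.9420 → 1.942 bits.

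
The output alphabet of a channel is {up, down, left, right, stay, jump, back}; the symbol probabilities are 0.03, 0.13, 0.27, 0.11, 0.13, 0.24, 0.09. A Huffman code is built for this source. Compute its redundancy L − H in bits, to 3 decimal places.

Entropy H = −Σ p log₂ p ≈ 2.5842 bits.
Huffman merges: 3/100+9/100→3/25; 11/100+3/25→23/100; 13/100+13/100→13/50; 23/100+6/25→47/100; 13/50+27/100→53/100; 47/100+53/100→1. L = 261/100 ≈ 2.6100.
L − H = 2.6100 − 2.5842 = 0.026 bits.

0.026 bits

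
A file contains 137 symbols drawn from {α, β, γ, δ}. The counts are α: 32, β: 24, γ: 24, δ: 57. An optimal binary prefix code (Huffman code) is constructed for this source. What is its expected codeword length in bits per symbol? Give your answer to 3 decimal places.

1.934 bits/symbol

Probabilities are the counts divided by 137.
Repeatedly combine the two least-probable nodes; the expected code length is the sum of the merged weights.
merge 24/137 + 24/137 → 48/137
merge 32/137 + 48/137 → 80/137
merge 57/137 + 80/137 → 1
L = 48/137 + 80/137 + 1 = 265/137 ≈ 1.934 bits/symbol.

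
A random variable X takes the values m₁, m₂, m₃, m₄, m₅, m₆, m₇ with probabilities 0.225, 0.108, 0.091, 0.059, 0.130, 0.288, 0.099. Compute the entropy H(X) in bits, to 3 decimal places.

2.617 bits

H = −Σ pᵢ log₂ pᵢ.
−0.225·log₂(0.225) = 0.4842
−0.108·log₂(0.108) = 0.3468
−0.091·log₂(0.091) = 0.3147
−0.059·log₂(0.059) = 0.2409
−0.130·log₂(0.130) = 0.3826
−0.288·log₂(0.288) = 0.5172
−0.099·log₂(0.099) = 0.3303
Sum ≈ 2.6167 → 2.617 bits.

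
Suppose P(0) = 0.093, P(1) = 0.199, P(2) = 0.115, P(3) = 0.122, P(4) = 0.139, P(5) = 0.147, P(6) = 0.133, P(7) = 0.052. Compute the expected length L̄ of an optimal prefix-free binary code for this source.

2.946 bits/symbol

Repeatedly combine the two least-probable nodes; the expected code length is the sum of the merged weights.
merge 13/250 + 93/1000 → 29/200
merge 23/200 + 61/500 → 237/1000
merge 133/1000 + 139/1000 → 34/125
merge 29/200 + 147/1000 → 73/250
merge 199/1000 + 237/1000 → 109/250
merge 34/125 + 73/250 → 141/250
merge 109/250 + 141/250 → 1
L = 29/200 + 237/1000 + 34/125 + 73/250 + 109/250 + 141/250 + 1 = 1473/500 = 2.946 bits/symbol.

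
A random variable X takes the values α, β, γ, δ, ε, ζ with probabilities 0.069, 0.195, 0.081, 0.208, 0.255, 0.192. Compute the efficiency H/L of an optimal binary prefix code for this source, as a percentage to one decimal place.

98.3%

Entropy H = −Σ p log₂ p ≈ 2.4508 bits.
Huffman merges: 69/1000+81/1000→3/20; 3/20+24/125→171/500; 39/200+26/125→403/1000; 51/200+171/500→597/1000; 403/1000+597/1000→1. L = 623/250 ≈ 2.4920.
Efficiency = H/L = 2.4508/2.4920 = 98.3%.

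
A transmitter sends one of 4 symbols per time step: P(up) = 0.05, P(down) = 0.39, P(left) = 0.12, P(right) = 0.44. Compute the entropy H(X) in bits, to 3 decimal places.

H = −Σ pᵢ log₂ pᵢ.
−0.05·log₂(0.05) = 0.2161
−0.39·log₂(0.39) = 0.5298
−0.12·log₂(0.12) = 0.3671
−0.44·log₂(0.44) = 0.5211
Sum ≈ 1.6341 → 1.634 bits.

1.634 bits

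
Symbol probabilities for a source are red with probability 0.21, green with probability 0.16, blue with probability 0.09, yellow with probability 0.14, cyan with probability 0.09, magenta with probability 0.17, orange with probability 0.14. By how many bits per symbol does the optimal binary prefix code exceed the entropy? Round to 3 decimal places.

0.040 bits

Entropy H = −Σ p log₂ p ≈ 2.7500 bits.
Huffman merges: 9/100+9/100→9/50; 7/50+7/50→7/25; 4/25+17/100→33/100; 9/50+21/100→39/100; 7/25+33/100→61/100; 39/100+61/100→1. L = 279/100 ≈ 2.7900.
L − H = 2.7900 − 2.7500 = 0.040 bits.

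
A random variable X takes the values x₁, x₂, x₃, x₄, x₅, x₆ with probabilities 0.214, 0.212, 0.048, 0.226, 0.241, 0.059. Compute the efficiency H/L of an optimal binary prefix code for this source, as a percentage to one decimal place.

Entropy H = −Σ p log₂ p ≈ 2.3813 bits.
Huffman merges: 6/125+59/1000→107/1000; 107/1000+53/250→319/1000; 107/500+113/500→11/25; 241/1000+319/1000→14/25; 11/25+14/25→1. L = 1213/500 ≈ 2.4260.
Efficiency = H/L = 2.3813/2.4260 = 98.2%.

98.2%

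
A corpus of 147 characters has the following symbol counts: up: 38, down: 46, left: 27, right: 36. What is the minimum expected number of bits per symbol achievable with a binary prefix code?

2 bits/symbol

Probabilities are the counts divided by 147.
Repeatedly combine the two least-probable nodes; the expected code length is the sum of the merged weights.
merge 9/49 + 12/49 → 3/7
merge 38/147 + 46/147 → 4/7
merge 3/7 + 4/7 → 1
L = 3/7 + 4/7 + 1 = 2 bits/symbol.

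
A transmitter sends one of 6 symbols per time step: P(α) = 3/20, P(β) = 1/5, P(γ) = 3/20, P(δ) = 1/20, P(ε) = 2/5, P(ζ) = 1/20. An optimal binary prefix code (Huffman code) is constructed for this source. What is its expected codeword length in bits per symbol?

2.3 bits/symbol

Repeatedly combine the two least-probable nodes; the expected code length is the sum of the merged weights.
merge 1/20 + 1/20 → 1/10
merge 1/10 + 3/20 → 1/4
merge 3/20 + 1/5 → 7/20
merge 1/4 + 7/20 → 3/5
merge 2/5 + 3/5 → 1
L = 1/10 + 1/4 + 7/20 + 3/5 + 1 = 23/10 = 2.3 bits/symbol.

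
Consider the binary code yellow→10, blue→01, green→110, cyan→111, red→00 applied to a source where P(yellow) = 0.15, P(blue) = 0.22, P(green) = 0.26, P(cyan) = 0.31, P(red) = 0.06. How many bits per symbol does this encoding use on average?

L̄ = Σ pᵢ·ℓᵢ = 0.15·2 + 0.22·2 + 0.26·3 + 0.31·3 + 0.06·2 = 2.57 bits/symbol.

2.57 bits/symbol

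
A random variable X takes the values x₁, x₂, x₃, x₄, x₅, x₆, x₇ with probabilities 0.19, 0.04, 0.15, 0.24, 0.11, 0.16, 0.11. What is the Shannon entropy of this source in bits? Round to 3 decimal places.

2.669 bits

H = −Σ pᵢ log₂ pᵢ.
−0.19·log₂(0.19) = 0.4552
−0.04·log₂(0.04) = 0.1858
−0.15·log₂(0.15) = 0.4105
−0.24·log₂(0.24) = 0.4941
−0.11·log₂(0.11) = 0.3503
−0.16·log₂(0.16) = 0.4230
−0.11·log₂(0.11) = 0.3503
Sum ≈ 2.6693 → 2.669 bits.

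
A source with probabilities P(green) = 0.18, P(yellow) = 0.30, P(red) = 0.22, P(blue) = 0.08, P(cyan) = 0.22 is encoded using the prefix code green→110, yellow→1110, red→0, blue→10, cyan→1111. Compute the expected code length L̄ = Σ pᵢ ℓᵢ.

L̄ = Σ pᵢ·ℓᵢ = 0.18·3 + 0.30·4 + 0.22·1 + 0.08·2 + 0.22·4 = 3 bits/symbol.

3 bits/symbol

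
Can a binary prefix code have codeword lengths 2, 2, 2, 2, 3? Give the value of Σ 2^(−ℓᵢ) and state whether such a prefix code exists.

1.125; no

With common denominator 2^3 = 8: Σ 2^(−ℓᵢ) = 2/8 + 2/8 + 2/8 + 2/8 + 1/8 = 9/8 = 1.125.
Kraft's inequality requires Σ ≤ 1; here Σ = 1.125 > 1, so no such prefix code exists.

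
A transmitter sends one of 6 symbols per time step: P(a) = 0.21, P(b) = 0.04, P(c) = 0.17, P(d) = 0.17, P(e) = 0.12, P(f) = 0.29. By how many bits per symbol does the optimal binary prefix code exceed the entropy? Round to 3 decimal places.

Entropy H = −Σ p log₂ p ≈ 2.4127 bits.
Huffman merges: 1/25+3/25→4/25; 4/25+17/100→33/100; 17/100+21/100→19/50; 29/100+33/100→31/50; 19/50+31/50→1. L = 249/100 ≈ 2.4900.
L − H = 2.4900 − 2.4127 = 0.077 bits.

0.077 bits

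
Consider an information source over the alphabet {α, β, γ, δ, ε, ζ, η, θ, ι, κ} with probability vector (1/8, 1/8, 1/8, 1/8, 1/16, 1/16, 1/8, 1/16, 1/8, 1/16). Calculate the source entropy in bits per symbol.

3.25 bits

Each probability is a power of 1/2, so log₂(1/p) is an integer.
H = Σ p·log₂(1/p) = 1/8·3 + 1/8·3 + 1/8·3 + 1/8·3 + 1/16·4 + 1/16·4 + 1/8·3 + 1/16·4 + 1/8·3 + 1/16·4 = 3.25 bits.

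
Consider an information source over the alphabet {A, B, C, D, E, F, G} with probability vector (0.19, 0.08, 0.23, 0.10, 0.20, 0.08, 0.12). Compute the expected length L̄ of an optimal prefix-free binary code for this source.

2.73 bits/symbol

Repeatedly combine the two least-probable nodes; the expected code length is the sum of the merged weights.
merge 2/25 + 2/25 → 4/25
merge 1/10 + 3/25 → 11/50
merge 4/25 + 19/100 → 7/20
merge 1/5 + 11/50 → 21/50
merge 23/100 + 7/20 → 29/50
merge 21/50 + 29/50 → 1
L = 4/25 + 11/50 + 7/20 + 21/50 + 29/50 + 1 = 273/100 = 2.73 bits/symbol.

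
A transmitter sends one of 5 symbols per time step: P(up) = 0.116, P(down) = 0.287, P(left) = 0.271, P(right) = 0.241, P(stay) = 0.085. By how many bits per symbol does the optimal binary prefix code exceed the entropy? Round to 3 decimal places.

0.016 bits

Entropy H = −Σ p log₂ p ≈ 2.1849 bits.
Huffman merges: 17/200+29/250→201/1000; 201/1000+241/1000→221/500; 271/1000+287/1000→279/500; 221/500+279/500→1. L = 2201/1000 ≈ 2.2010.
L − H = 2.2010 − 2.1849 = 0.016 bits.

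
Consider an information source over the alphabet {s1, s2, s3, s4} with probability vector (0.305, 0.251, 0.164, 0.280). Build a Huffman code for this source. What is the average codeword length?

Repeatedly combine the two least-probable nodes; the expected code length is the sum of the merged weights.
merge 41/250 + 251/1000 → 83/200
merge 7/25 + 61/200 → 117/200
merge 83/200 + 117/200 → 1
L = 83/200 + 117/200 + 1 = 2 bits/symbol.

2 bits/symbol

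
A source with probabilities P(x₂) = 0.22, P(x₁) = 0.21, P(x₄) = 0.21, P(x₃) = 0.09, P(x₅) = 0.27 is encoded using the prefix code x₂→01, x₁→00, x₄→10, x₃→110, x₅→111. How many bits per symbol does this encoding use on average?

L̄ = Σ pᵢ·ℓᵢ = 0.22·2 + 0.21·2 + 0.21·2 + 0.09·3 + 0.27·3 = 2.36 bits/symbol.

2.36 bits/symbol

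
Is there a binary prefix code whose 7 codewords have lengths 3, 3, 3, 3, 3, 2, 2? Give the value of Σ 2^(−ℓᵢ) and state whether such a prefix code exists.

1.125; no

With common denominator 2^3 = 8: Σ 2^(−ℓᵢ) = 1/8 + 1/8 + 1/8 + 1/8 + 1/8 + 2/8 + 2/8 = 9/8 = 1.125.
Kraft's inequality requires Σ ≤ 1; here Σ = 1.125 > 1, so no such prefix code exists.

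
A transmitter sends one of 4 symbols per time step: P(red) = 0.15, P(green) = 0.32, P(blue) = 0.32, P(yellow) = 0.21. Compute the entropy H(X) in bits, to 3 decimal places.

1.935 bits

H = −Σ pᵢ log₂ pᵢ.
−0.15·log₂(0.15) = 0.4105
−0.32·log₂(0.32) = 0.5260
−0.32·log₂(0.32) = 0.5260
−0.21·log₂(0.21) = 0.4728
Sum ≈ 1.9354 → 1.935 bits.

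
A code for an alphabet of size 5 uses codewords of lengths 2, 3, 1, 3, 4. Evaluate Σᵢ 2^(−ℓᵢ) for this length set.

With common denominator 2^4 = 16: Σ 2^(−ℓᵢ) = 4/16 + 2/16 + 8/16 + 2/16 + 1/16 = 17/16 = 1.0625.

1.0625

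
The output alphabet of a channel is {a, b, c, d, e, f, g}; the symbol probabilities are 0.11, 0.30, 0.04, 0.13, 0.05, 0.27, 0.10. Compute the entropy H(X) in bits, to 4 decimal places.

2.4981 bits

H = −Σ pᵢ log₂ pᵢ.
−0.11·log₂(0.11) = 0.3503
−0.30·log₂(0.30) = 0.5211
−0.04·log₂(0.04) = 0.1858
−0.13·log₂(0.13) = 0.3826
−0.05·log₂(0.05) = 0.2161
−0.27·log₂(0.27) = 0.5100
−0.10·log₂(0.10) = 0.3322
Sum ≈ 2.4981 → 2.4981 bits.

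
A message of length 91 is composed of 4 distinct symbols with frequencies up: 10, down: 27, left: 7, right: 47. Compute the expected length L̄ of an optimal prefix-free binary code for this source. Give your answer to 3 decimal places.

1.670 bits/symbol

Probabilities are the counts divided by 91.
Repeatedly combine the two least-probable nodes; the expected code length is the sum of the merged weights.
merge 1/13 + 10/91 → 17/91
merge 17/91 + 27/91 → 44/91
merge 44/91 + 47/91 → 1
L = 17/91 + 44/91 + 1 = 152/91 ≈ 1.670 bits/symbol.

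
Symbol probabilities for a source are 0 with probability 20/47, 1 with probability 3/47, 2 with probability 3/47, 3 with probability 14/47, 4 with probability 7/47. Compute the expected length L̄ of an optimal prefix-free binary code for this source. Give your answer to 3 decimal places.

Repeatedly combine the two least-probable nodes; the expected code length is the sum of the merged weights.
merge 3/47 + 3/47 → 6/47
merge 6/47 + 7/47 → 13/47
merge 13/47 + 14/47 → 27/47
merge 20/47 + 27/47 → 1
L = 6/47 + 13/47 + 27/47 + 1 = 93/47 ≈ 1.979 bits/symbol.

1.979 bits/symbol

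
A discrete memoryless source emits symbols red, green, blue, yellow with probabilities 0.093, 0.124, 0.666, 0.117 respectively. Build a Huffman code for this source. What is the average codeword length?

Repeatedly combine the two least-probable nodes; the expected code length is the sum of the merged weights.
merge 93/1000 + 117/1000 → 21/100
merge 31/250 + 21/100 → 167/500
merge 167/500 + 333/500 → 1
L = 21/100 + 167/500 + 1 = 193/125 = 1.544 bits/symbol.

1.544 bits/symbol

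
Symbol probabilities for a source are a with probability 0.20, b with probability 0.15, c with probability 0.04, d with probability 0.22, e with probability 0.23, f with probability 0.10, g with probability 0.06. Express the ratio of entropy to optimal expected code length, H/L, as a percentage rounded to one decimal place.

98.3%

Entropy H = −Σ p log₂ p ≈ 2.6047 bits.
Huffman merges: 1/25+3/50→1/10; 1/10+1/10→1/5; 3/20+1/5→7/20; 1/5+11/50→21/50; 23/100+7/20→29/50; 21/50+29/50→1. L = 53/20 ≈ 2.6500.
Efficiency = H/L = 2.6047/2.6500 = 98.3%.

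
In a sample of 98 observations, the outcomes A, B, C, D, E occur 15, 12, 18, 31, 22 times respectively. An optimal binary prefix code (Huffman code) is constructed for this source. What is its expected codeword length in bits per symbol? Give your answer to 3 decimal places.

2.276 bits/symbol

Probabilities are the counts divided by 98.
Repeatedly combine the two least-probable nodes; the expected code length is the sum of the merged weights.
merge 6/49 + 15/98 → 27/98
merge 9/49 + 11/49 → 20/49
merge 27/98 + 31/98 → 29/49
merge 20/49 + 29/49 → 1
L = 27/98 + 20/49 + 29/49 + 1 = 223/98 ≈ 2.276 bits/symbol.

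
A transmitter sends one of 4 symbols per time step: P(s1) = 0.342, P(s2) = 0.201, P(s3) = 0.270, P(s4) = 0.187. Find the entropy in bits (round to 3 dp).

H = −Σ pᵢ log₂ pᵢ.
−0.342·log₂(0.342) = 0.5294
−0.201·log₂(0.201) = 0.4653
−0.270·log₂(0.270) = 0.5100
−0.187·log₂(0.187) = 0.4523
Sum ≈ 1.9570 → 1.957 bits.

1.957 bits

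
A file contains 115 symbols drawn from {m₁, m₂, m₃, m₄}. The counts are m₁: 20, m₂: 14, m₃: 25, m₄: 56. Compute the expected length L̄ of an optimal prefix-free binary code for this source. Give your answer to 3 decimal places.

1.809 bits/symbol

Probabilities are the counts divided by 115.
Repeatedly combine the two least-probable nodes; the expected code length is the sum of the merged weights.
merge 14/115 + 4/23 → 34/115
merge 5/23 + 34/115 → 59/115
merge 56/115 + 59/115 → 1
L = 34/115 + 59/115 + 1 = 208/115 ≈ 1.809 bits/symbol.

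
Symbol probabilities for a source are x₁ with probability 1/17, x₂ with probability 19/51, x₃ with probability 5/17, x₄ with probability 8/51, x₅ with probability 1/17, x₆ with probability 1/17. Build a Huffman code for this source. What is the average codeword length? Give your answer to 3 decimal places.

2.255 bits/symbol

Repeatedly combine the two least-probable nodes; the expected code length is the sum of the merged weights.
merge 1/17 + 1/17 → 2/17
merge 1/17 + 2/17 → 3/17
merge 8/51 + 3/17 → 1/3
merge 5/17 + 1/3 → 32/51
merge 19/51 + 32/51 → 1
L = 2/17 + 3/17 + 1/3 + 32/51 + 1 = 115/51 ≈ 2.255 bits/symbol.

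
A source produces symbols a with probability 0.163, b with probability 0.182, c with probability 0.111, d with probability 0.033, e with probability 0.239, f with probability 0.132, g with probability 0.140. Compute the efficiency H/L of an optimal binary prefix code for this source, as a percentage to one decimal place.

97.9%

Entropy H = −Σ p log₂ p ≈ 2.6646 bits.
Huffman merges: 33/1000+111/1000→18/125; 33/250+7/50→34/125; 18/125+163/1000→307/1000; 91/500+239/1000→421/1000; 34/125+307/1000→579/1000; 421/1000+579/1000→1. L = 2723/1000 ≈ 2.7230.
Efficiency = H/L = 2.6646/2.7230 = 97.9%.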